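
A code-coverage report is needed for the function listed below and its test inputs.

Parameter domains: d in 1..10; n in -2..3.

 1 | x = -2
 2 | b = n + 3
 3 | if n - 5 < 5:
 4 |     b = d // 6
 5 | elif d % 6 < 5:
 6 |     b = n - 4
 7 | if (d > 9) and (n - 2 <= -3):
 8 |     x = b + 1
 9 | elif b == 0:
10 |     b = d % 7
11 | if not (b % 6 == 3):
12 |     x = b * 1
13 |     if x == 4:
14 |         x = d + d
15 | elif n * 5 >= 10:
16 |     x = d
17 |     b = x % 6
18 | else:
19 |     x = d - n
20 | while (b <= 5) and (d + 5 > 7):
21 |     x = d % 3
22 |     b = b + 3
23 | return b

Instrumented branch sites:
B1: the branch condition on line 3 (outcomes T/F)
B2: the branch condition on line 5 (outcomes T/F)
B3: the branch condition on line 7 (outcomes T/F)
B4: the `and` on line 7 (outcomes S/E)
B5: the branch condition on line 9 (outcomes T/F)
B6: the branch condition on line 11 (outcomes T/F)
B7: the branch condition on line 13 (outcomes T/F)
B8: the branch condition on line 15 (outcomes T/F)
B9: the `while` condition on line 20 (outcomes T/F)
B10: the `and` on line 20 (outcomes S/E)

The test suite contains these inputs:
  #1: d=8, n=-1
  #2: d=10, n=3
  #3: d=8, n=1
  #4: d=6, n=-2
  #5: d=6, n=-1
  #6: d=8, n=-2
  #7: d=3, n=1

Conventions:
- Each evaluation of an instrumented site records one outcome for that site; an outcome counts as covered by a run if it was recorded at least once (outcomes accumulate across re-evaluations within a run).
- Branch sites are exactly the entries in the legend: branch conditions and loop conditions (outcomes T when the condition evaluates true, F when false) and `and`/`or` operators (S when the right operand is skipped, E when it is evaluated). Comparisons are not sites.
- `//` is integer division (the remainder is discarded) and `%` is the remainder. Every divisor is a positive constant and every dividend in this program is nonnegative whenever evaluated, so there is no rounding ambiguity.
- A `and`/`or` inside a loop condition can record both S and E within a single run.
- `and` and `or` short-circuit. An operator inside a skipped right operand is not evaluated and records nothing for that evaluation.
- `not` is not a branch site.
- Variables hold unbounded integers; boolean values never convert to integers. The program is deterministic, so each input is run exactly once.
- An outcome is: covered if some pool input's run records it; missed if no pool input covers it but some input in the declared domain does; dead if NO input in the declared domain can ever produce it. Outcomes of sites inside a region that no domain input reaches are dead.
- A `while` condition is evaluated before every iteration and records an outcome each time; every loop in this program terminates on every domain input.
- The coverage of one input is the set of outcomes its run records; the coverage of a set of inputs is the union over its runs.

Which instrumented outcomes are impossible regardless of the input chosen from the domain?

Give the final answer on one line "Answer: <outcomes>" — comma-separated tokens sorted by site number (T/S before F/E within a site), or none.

running all 60 domain inputs and tallying outcomes:
  B1=F: zero occurrences over every domain input -> dead
  B2=T: zero occurrences over every domain input -> dead
  B2=F: zero occurrences over every domain input -> dead
  reachable outcomes have witnesses, e.g. B1=T (e.g. d=1, n=-2), B3=T (e.g. d=10, n=-2), B3=F (e.g. d=1, n=-2), B4=S (e.g. d=1, n=-2)

Answer: B1=F, B2=T, B2=F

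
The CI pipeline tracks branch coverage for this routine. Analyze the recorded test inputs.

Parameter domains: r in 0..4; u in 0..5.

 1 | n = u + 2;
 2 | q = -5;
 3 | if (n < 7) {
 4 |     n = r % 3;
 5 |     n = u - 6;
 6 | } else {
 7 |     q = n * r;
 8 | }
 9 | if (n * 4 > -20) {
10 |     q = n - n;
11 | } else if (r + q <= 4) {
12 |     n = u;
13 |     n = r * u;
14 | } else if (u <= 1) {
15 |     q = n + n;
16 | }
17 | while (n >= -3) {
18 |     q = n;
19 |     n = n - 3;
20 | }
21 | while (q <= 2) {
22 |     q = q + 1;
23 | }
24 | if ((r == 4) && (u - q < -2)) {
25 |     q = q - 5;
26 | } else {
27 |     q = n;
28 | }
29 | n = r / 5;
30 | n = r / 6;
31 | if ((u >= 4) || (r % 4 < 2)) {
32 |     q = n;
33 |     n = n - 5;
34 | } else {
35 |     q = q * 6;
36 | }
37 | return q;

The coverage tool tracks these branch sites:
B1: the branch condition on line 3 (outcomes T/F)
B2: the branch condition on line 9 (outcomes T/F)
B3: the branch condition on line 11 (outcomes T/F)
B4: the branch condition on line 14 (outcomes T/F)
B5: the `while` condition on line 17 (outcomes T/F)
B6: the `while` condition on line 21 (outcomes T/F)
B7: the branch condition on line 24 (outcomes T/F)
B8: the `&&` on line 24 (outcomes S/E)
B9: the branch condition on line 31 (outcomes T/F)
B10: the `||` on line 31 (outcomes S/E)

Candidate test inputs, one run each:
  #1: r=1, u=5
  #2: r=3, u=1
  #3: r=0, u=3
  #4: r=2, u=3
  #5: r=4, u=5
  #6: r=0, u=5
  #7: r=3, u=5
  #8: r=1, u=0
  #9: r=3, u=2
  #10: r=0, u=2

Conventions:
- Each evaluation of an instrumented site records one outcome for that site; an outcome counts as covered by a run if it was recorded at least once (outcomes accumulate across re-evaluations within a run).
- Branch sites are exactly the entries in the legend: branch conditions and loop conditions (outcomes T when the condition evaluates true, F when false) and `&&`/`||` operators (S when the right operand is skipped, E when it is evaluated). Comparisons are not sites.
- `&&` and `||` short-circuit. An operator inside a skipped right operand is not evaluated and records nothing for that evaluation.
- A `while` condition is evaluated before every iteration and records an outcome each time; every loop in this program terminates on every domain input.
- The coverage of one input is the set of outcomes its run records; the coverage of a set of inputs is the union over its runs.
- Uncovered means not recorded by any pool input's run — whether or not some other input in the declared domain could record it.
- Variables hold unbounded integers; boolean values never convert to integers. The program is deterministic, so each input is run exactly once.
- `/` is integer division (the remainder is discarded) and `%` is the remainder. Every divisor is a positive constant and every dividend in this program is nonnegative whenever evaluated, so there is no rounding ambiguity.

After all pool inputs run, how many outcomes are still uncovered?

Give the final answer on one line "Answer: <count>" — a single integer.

test 1 (r=1, u=5) fires B1->F, B2->T, B5->T, B5->T, B5->T, B5->T, B5->F, B6->T, B6->T, B6->T, B6->T, B6->T, B6->F, B8->S, ...; hits B1=F, B2=T, B5=T, B5=F, B6=T, B6=F, B7=F, B8=S, B9=T, B10=S
test 2 (r=3, u=1) fires B1->T, B2->F, B3->T, B5->T, B5->T, B5->T, B5->F, B6->T, B6->T, B6->T, B6->T, B6->T, B6->T, B6->F, ...; hits B1=T, B2=F, B3=T, B5=T, B5=F, B6=T, B6=F, B7=F, B8=S, B9=F, B10=E
test 3 (r=0, u=3) fires B1->T, B2->T, B5->T, B5->F, B6->T, B6->T, B6->T, B6->T, B6->T, B6->T, B6->F, B8->S, B7->F, B10->E, ...; hits B1=T, B2=T, B5=T, B5=F, B6=T, B6=F, B7=F, B8=S, B9=T, B10=E
test 4 (r=2, u=3) fires B1->T, B2->T, B5->T, B5->F, B6->T, B6->T, B6->T, B6->T, B6->T, B6->T, B6->F, B8->S, B7->F, B10->E, ...; hits B1=T, B2=T, B5=T, B5=F, B6=T, B6=F, B7=F, B8=S, B9=F, B10=E
test 5 (r=4, u=5) fires B1->F, B2->T, B5->T, B5->T, B5->T, B5->T, B5->F, B6->T, B6->T, B6->T, B6->T, B6->T, B6->F, B8->E, ...; hits B1=F, B2=T, B5=T, B5=F, B6=T, B6=F, B7=F, B8=E, B9=T, B10=S
test 6 (r=0, u=5) fires B1->F, B2->T, B5->T, B5->T, B5->T, B5->T, B5->F, B6->T, B6->T, B6->T, B6->T, B6->T, B6->F, B8->S, ...; hits B1=F, B2=T, B5=T, B5=F, B6=T, B6=F, B7=F, B8=S, B9=T, B10=S
test 7 (r=3, u=5) fires B1->F, B2->T, B5->T, B5->T, B5->T, B5->T, B5->F, B6->T, B6->T, B6->T, B6->T, B6->T, B6->F, B8->S, ...; hits B1=F, B2=T, B5=T, B5=F, B6=T, B6=F, B7=F, B8=S, B9=T, B10=S
test 8 (r=1, u=0) fires B1->T, B2->F, B3->T, B5->T, B5->T, B5->F, B6->T, B6->T, B6->T, B6->T, B6->T, B6->T, B6->F, B8->S, ...; hits B1=T, B2=F, B3=T, B5=T, B5=F, B6=T, B6=F, B7=F, B8=S, B9=T, B10=E
test 9 (r=3, u=2) fires B1->T, B2->T, B5->F, B6->T, B6->T, B6->T, B6->F, B8->S, B7->F, B10->E, B9->F; hits B1=T, B2=T, B5=F, B6=T, B6=F, B7=F, B8=S, B9=F, B10=E
test 10 (r=0, u=2) fires B1->T, B2->T, B5->F, B6->T, B6->T, B6->T, B6->F, B8->S, B7->F, B10->E, B9->T; hits B1=T, B2=T, B5=F, B6=T, B6=F, B7=F, B8=S, B9=T, B10=E
union over the pool: B1=T, B1=F, B2=T, B2=F, B3=T, B5=T, B5=F, B6=T, B6=F, B7=F, B8=S, B8=E, B9=T, B9=F, B10=S, B10=E
uncovered (4 of 20): B3=F, B4=T, B4=F, B7=T

Answer: 4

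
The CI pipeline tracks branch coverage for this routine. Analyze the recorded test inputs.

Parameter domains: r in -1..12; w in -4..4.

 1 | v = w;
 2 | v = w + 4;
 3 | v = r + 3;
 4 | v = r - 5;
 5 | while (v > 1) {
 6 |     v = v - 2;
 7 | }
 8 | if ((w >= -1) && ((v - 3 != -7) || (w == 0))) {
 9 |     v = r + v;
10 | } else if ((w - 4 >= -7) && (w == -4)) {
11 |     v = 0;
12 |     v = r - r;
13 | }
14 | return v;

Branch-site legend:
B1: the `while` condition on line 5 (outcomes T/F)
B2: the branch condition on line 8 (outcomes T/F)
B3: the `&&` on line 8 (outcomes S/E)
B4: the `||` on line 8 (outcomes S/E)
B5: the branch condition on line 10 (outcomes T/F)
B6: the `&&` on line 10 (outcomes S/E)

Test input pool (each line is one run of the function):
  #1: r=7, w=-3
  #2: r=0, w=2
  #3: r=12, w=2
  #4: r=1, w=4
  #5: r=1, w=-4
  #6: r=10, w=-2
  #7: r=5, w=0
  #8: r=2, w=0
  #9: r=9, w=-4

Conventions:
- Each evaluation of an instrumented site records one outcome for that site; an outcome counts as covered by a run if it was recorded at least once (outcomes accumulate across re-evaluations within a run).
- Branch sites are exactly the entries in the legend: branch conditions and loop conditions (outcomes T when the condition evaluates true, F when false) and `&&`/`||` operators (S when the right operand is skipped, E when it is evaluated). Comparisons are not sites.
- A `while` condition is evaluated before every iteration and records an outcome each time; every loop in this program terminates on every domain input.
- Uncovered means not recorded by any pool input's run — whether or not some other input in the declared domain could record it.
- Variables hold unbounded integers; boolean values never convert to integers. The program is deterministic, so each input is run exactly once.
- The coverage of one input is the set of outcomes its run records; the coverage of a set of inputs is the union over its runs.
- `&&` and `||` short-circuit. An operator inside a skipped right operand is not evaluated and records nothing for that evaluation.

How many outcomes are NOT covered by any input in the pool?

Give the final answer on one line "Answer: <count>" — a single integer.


input #1 (r=7, w=-3): events B1->T, B1->F, B3->S, B2->F, B6->E, B5->F; covers B1=T, B1=F, B2=F, B3=S, B5=F, B6=E
input #2 (r=0, w=2): events B1->F, B3->E, B4->S, B2->T; covers B1=F, B2=T, B3=E, B4=S
input #3 (r=12, w=2): events B1->T, B1->T, B1->T, B1->F, B3->E, B4->S, B2->T; covers B1=T, B1=F, B2=T, B3=E, B4=S
input #4 (r=1, w=4): events B1->F, B3->E, B4->E, B2->F, B6->E, B5->F; covers B1=F, B2=F, B3=E, B4=E, B5=F, B6=E
input #5 (r=1, w=-4): events B1->F, B3->S, B2->F, B6->S, B5->F; covers B1=F, B2=F, B3=S, B5=F, B6=S
input #6 (r=10, w=-2): events B1->T, B1->T, B1->F, B3->S, B2->F, B6->E, B5->F; covers B1=T, B1=F, B2=F, B3=S, B5=F, B6=E
input #7 (r=5, w=0): events B1->F, B3->E, B4->S, B2->T; covers B1=F, B2=T, B3=E, B4=S
input #8 (r=2, w=0): events B1->F, B3->E, B4->S, B2->T; covers B1=F, B2=T, B3=E, B4=S
input #9 (r=9, w=-4): events B1->T, B1->T, B1->F, B3->S, B2->F, B6->S, B5->F; covers B1=T, B1=F, B2=F, B3=S, B5=F, B6=S
union over the pool: B1=T, B1=F, B2=T, B2=F, B3=S, B3=E, B4=S, B4=E, B5=F, B6=S, B6=E
uncovered (1 of 12): B5=T
Answer: 1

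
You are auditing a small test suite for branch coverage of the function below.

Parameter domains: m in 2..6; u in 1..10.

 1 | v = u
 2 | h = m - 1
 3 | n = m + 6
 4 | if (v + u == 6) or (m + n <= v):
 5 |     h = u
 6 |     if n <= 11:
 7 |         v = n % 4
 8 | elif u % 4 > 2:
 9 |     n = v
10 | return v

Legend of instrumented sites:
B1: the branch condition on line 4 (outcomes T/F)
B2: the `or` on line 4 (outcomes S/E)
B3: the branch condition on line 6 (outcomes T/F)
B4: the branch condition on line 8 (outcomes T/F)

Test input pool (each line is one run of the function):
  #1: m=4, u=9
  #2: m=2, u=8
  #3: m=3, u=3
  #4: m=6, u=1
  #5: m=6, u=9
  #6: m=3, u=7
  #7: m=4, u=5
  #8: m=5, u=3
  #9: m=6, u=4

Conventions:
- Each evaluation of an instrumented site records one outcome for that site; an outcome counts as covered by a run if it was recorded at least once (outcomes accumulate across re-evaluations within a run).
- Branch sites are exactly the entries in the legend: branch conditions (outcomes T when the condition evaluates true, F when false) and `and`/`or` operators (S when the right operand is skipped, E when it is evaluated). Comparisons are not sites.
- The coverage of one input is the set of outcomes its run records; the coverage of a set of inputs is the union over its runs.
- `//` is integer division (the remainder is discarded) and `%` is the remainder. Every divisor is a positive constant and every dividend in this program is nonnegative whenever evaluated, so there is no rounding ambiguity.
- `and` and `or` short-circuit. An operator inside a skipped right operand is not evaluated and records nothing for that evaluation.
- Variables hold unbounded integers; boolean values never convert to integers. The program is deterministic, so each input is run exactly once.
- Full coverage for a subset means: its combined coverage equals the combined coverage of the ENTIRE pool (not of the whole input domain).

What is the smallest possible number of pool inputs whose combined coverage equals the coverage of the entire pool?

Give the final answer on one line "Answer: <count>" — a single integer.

input #1, m=4, u=9: outcomes B1=F, B2=E, B4=F
input #2, m=2, u=8: outcomes B1=F, B2=E, B4=F
input #3, m=3, u=3: outcomes B1=T, B2=S, B3=T
input #4, m=6, u=1: outcomes B1=F, B2=E, B4=F
input #5, m=6, u=9: outcomes B1=F, B2=E, B4=F
input #6, m=3, u=7: outcomes B1=F, B2=E, B4=T
input #7, m=4, u=5: outcomes B1=F, B2=E, B4=F
input #8, m=5, u=3: outcomes B1=T, B2=S, B3=T
input #9, m=6, u=4: outcomes B1=F, B2=E, B4=F
the full pool covers 7 outcomes: B1=T, B1=F, B2=S, B2=E, B3=T, B4=T, B4=F
no size-1 subset reaches all 7 outcomes (best union: 3/7)
no size-2 subset reaches all 7 outcomes (best union: 6/7)
at size 3, {1, 3, 6} reaches all 7 outcomes; every lexicographically earlier size-3 subset fails

Answer: 3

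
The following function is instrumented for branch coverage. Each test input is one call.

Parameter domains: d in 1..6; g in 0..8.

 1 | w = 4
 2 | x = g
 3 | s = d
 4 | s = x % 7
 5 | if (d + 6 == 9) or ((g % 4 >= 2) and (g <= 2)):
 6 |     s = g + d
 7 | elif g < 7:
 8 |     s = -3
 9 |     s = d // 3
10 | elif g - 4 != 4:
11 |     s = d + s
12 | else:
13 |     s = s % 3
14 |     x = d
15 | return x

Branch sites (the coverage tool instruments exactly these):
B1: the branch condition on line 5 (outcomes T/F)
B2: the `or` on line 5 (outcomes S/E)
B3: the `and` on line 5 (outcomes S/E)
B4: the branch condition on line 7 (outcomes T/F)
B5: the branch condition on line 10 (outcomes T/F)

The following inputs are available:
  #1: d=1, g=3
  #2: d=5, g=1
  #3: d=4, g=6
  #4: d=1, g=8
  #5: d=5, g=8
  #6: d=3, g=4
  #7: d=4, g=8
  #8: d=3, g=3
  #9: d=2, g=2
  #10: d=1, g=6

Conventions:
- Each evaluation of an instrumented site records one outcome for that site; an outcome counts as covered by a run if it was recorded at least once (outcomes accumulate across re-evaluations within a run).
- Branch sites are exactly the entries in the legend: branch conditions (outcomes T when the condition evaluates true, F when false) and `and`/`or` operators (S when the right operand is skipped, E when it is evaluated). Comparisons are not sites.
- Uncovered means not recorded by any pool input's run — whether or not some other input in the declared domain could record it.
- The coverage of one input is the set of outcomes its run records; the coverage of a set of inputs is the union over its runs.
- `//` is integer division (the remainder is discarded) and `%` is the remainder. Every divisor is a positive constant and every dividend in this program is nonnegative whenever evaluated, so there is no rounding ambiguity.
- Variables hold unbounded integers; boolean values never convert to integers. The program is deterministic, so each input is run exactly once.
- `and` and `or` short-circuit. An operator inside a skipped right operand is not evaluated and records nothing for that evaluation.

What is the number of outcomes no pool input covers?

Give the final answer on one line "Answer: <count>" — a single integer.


test 1 (d=1, g=3) fires B2->E, B3->E, B1->F, B4->T; hits B1=F, B2=E, B3=E, B4=T
test 2 (d=5, g=1) fires B2->E, B3->S, B1->F, B4->T; hits B1=F, B2=E, B3=S, B4=T
test 3 (d=4, g=6) fires B2->E, B3->E, B1->F, B4->T; hits B1=F, B2=E, B3=E, B4=T
test 4 (d=1, g=8) fires B2->E, B3->S, B1->F, B4->F, B5->F; hits B1=F, B2=E, B3=S, B4=F, B5=F
test 5 (d=5, g=8) fires B2->E, B3->S, B1->F, B4->F, B5->F; hits B1=F, B2=E, B3=S, B4=F, B5=F
test 6 (d=3, g=4) fires B2->S, B1->T; hits B1=T, B2=S
test 7 (d=4, g=8) fires B2->E, B3->S, B1->F, B4->F, B5->F; hits B1=F, B2=E, B3=S, B4=F, B5=F
test 8 (d=3, g=3) fires B2->S, B1->T; hits B1=T, B2=S
test 9 (d=2, g=2) fires B2->E, B3->E, B1->T; hits B1=T, B2=E, B3=E
test 10 (d=1, g=6) fires B2->E, B3->E, B1->F, B4->T; hits B1=F, B2=E, B3=E, B4=T
union over the pool: B1=T, B1=F, B2=S, B2=E, B3=S, B3=E, B4=T, B4=F, B5=F
uncovered (1 of 10): B5=T
Answer: 1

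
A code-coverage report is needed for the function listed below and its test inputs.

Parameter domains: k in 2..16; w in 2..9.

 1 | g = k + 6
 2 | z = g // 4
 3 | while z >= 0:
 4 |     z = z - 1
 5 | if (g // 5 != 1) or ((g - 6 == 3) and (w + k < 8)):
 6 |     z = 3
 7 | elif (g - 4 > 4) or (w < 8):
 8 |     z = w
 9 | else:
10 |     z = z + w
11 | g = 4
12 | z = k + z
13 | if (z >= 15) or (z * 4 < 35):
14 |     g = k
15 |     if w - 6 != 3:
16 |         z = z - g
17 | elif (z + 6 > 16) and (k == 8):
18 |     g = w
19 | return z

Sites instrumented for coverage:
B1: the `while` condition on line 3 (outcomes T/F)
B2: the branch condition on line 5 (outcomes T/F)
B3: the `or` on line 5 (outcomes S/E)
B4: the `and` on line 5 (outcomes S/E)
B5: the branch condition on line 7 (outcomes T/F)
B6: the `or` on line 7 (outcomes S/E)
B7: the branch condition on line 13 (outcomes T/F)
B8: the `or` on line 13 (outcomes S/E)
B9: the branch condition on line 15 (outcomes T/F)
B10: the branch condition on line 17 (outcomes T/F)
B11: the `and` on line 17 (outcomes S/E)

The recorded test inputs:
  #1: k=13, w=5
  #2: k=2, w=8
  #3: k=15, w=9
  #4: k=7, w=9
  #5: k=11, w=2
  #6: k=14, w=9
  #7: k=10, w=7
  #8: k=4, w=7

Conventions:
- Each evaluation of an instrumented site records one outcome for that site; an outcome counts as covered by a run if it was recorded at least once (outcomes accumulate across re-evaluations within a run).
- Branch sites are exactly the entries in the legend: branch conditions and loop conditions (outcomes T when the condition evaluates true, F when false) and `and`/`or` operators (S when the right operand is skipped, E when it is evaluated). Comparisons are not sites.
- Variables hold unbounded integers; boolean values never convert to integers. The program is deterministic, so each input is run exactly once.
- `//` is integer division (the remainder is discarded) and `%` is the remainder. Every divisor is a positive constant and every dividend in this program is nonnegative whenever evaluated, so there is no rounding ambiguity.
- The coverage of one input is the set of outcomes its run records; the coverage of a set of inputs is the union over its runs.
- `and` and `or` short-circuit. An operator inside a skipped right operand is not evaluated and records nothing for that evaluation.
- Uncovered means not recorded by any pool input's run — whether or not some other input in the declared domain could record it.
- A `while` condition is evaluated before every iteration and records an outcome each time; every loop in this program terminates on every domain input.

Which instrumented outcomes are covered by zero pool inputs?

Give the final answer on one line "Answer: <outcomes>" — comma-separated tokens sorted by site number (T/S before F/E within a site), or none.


#1 (k=13, w=5) -> B1->T, B1->T, B1->T, B1->T, B1->T, B1->F, B3->S, B2->T, B8->S, B7->T, B9->T; covered: B1=T, B1=F, B2=T, B3=S, B7=T, B8=S, B9=T
#2 (k=2, w=8) -> B1->T, B1->T, B1->T, B1->F, B3->E, B4->S, B2->F, B6->E, B5->F, B8->E, B7->F, B11->S, B10->F; covered: B1=T, B1=F, B2=F, B3=E, B4=S, B5=F, B6=E, B7=F, B8=E, B10=F, B11=S
#3 (k=15, w=9) -> B1->T, B1->T, B1->T, B1->T, B1->T, B1->T, B1->F, B3->S, B2->T, B8->S, B7->T, B9->F; covered: B1=T, B1=F, B2=T, B3=S, B7=T, B8=S, B9=F
#4 (k=7, w=9) -> B1->T, B1->T, B1->T, B1->T, B1->F, B3->S, B2->T, B8->E, B7->F, B11->S, B10->F; covered: B1=T, B1=F, B2=T, B3=S, B7=F, B8=E, B10=F, B11=S
#5 (k=11, w=2) -> B1->T, B1->T, B1->T, B1->T, B1->T, B1->F, B3->S, B2->T, B8->E, B7->F, B11->E, B10->F; covered: B1=T, B1=F, B2=T, B3=S, B7=F, B8=E, B10=F, B11=E
#6 (k=14, w=9) -> B1->T, B1->T, B1->T, B1->T, B1->T, B1->T, B1->F, B3->S, B2->T, B8->S, B7->T, B9->F; covered: B1=T, B1=F, B2=T, B3=S, B7=T, B8=S, B9=F
#7 (k=10, w=7) -> B1->T, B1->T, B1->T, B1->T, B1->T, B1->F, B3->S, B2->T, B8->E, B7->F, B11->E, B10->F; covered: B1=T, B1=F, B2=T, B3=S, B7=F, B8=E, B10=F, B11=E
#8 (k=4, w=7) -> B1->T, B1->T, B1->T, B1->F, B3->S, B2->T, B8->E, B7->T, B9->T; covered: B1=T, B1=F, B2=T, B3=S, B7=T, B8=E, B9=T
union over the pool: B1=T, B1=F, B2=T, B2=F, B3=S, B3=E, B4=S, B5=F, B6=E, B7=T, B7=F, B8=S, B8=E, B9=T, B9=F, B10=F, B11=S, B11=E
uncovered (4 of 22): B4=E, B5=T, B6=S, B10=T
Answer: B4=E, B5=T, B6=S, B10=T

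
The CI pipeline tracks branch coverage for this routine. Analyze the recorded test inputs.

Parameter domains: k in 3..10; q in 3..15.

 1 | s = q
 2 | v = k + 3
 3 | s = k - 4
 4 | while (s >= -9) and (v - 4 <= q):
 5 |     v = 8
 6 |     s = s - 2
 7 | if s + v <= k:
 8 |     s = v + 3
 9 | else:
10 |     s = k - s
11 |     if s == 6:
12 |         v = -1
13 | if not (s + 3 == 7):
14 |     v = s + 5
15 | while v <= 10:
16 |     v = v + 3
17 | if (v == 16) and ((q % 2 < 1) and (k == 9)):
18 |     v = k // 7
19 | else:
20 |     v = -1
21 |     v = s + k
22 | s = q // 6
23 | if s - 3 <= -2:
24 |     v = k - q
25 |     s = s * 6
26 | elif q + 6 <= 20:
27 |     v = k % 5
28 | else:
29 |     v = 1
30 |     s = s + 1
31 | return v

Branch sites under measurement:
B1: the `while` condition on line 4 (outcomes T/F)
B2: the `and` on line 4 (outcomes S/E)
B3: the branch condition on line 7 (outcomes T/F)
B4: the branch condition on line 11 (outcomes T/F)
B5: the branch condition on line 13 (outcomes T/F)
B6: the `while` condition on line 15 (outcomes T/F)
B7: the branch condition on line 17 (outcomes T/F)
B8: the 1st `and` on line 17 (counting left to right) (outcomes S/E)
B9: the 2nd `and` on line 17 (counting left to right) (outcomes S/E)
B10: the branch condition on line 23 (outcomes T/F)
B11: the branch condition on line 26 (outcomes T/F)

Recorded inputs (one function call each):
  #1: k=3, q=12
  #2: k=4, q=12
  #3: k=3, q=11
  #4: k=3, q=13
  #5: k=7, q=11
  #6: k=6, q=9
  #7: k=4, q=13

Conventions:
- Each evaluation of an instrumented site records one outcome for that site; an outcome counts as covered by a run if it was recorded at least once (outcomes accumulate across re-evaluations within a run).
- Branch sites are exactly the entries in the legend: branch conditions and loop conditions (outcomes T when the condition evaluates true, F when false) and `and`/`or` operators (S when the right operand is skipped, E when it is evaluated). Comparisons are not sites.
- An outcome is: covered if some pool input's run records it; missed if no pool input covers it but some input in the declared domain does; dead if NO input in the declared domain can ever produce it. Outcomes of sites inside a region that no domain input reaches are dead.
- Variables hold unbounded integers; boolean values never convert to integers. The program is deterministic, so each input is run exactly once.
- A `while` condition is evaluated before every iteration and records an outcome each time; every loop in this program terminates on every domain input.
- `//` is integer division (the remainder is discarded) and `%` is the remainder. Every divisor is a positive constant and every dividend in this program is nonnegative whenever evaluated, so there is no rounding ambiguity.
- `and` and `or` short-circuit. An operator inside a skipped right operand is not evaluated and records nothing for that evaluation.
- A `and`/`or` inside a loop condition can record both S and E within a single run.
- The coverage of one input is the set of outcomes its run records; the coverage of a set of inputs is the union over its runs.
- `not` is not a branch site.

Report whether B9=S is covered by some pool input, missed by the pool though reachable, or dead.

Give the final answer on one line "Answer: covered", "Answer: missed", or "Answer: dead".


B9=S is recorded by pool input(s) 3, 4, 5, 6, 7 -> covered
Answer: covered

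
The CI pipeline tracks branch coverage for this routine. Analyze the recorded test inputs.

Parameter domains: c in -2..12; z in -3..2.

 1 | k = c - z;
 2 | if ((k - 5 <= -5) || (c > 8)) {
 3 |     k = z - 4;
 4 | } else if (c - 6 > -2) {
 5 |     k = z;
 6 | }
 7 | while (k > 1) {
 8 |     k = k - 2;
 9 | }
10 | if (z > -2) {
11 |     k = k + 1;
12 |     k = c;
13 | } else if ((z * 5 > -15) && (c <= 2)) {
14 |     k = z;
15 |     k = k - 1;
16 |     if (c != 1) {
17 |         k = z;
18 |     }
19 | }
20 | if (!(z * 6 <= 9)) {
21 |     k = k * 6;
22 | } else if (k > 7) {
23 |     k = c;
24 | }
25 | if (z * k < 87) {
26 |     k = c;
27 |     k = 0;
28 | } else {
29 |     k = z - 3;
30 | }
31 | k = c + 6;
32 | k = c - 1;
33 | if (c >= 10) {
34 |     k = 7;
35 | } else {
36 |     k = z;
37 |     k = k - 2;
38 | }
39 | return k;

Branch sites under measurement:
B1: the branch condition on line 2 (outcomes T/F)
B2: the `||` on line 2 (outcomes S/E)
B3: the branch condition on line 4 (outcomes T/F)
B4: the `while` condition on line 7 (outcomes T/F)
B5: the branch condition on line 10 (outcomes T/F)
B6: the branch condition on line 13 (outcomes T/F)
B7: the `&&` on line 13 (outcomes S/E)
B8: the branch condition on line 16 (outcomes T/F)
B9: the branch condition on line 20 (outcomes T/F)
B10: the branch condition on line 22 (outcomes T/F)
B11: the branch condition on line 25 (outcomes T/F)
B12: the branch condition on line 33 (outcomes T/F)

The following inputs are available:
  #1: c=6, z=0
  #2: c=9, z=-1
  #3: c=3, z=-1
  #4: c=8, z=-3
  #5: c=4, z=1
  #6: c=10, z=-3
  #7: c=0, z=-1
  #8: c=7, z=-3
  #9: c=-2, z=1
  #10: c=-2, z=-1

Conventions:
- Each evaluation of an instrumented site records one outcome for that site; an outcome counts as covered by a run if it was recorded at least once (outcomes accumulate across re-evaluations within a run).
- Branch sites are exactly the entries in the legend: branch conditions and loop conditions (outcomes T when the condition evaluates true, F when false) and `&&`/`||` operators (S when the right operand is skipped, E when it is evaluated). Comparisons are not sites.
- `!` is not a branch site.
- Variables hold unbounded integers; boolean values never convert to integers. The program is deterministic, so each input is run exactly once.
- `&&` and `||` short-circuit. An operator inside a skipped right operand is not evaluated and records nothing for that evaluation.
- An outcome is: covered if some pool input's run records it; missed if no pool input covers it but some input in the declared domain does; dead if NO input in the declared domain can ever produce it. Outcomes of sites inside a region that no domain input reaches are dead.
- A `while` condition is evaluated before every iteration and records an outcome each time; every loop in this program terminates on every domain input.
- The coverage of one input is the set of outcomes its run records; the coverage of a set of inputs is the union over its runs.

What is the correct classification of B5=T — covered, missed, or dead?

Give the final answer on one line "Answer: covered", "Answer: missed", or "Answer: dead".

B5=T is recorded by pool input(s) 1, 2, 3, 5, 7, 9, 10 -> covered

Answer: covered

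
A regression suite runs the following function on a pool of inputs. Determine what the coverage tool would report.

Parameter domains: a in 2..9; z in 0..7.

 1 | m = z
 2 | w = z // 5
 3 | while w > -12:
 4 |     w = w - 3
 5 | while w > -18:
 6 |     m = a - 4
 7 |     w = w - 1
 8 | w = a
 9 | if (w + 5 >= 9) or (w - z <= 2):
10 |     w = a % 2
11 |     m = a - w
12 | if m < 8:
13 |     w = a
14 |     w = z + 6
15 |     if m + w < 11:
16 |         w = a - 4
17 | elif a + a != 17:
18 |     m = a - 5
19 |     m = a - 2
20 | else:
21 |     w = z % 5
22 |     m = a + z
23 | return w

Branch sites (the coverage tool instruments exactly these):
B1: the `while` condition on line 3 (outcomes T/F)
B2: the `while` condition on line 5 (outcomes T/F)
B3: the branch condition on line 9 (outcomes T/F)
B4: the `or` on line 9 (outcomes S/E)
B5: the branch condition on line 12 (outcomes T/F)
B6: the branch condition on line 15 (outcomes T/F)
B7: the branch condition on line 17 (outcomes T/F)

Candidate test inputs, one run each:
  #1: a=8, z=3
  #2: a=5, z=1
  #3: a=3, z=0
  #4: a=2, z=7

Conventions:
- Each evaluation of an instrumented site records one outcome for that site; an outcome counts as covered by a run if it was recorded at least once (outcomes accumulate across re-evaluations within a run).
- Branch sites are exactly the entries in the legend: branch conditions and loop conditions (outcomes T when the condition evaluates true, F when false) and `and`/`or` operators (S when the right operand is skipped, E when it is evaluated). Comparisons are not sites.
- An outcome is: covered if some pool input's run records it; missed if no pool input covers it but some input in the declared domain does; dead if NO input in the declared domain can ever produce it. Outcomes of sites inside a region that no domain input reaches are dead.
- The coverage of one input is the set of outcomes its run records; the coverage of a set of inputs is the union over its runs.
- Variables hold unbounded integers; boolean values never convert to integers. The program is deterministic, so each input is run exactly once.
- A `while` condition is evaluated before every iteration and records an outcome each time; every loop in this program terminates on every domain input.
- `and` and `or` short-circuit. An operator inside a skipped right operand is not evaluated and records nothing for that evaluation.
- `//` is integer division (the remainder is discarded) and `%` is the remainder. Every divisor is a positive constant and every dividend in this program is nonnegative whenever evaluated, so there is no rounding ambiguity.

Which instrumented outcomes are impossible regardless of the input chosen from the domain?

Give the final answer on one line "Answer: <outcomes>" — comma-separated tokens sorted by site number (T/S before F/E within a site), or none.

sweeping the full domain (64 inputs) for each outcome:
  B7=F: no domain input ever produces it -> dead
  reachable outcomes have witnesses, e.g. B1=T (e.g. a=2, z=0), B1=F (e.g. a=2, z=0), B2=T (e.g. a=2, z=0), B2=F (e.g. a=2, z=0)

Answer: B7=F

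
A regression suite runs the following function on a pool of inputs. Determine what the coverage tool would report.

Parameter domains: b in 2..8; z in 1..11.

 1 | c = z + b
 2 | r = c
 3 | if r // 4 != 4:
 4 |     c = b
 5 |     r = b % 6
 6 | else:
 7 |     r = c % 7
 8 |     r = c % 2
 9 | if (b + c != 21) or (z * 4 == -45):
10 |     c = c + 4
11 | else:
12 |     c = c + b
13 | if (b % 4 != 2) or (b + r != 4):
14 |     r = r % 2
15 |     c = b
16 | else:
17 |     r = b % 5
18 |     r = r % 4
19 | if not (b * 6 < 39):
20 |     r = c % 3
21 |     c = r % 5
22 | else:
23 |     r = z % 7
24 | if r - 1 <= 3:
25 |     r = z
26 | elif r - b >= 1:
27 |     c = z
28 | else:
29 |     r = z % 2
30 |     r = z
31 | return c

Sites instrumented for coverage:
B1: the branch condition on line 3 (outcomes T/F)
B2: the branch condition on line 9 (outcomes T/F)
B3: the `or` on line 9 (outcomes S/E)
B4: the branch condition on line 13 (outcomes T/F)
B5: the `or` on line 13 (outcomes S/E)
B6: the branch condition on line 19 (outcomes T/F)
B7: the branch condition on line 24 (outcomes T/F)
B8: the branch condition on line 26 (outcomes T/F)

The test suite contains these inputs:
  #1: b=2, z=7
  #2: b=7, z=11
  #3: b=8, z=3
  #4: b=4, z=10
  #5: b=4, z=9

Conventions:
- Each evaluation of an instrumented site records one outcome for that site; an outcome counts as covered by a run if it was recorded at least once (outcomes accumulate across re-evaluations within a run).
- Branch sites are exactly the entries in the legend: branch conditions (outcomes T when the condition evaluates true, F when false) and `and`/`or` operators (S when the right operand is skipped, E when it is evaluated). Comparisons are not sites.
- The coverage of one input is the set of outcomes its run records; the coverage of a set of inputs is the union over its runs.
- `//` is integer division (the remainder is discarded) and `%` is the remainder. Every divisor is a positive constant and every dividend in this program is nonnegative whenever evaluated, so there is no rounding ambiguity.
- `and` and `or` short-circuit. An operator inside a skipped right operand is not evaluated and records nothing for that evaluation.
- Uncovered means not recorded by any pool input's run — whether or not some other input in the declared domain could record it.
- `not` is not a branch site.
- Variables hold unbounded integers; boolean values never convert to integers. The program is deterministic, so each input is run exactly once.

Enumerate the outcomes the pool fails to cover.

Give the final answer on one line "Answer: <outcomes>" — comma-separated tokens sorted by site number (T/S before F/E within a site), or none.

test 1 (b=2, z=7) fires B1->T, B3->S, B2->T, B5->E, B4->F, B6->F, B7->T; hits B1=T, B2=T, B3=S, B4=F, B5=E, B6=F, B7=T
test 2 (b=7, z=11) fires B1->F, B3->S, B2->T, B5->S, B4->T, B6->T, B7->T; hits B1=F, B2=T, B3=S, B4=T, B5=S, B6=T, B7=T
test 3 (b=8, z=3) fires B1->T, B3->S, B2->T, B5->S, B4->T, B6->T, B7->T; hits B1=T, B2=T, B3=S, B4=T, B5=S, B6=T, B7=T
test 4 (b=4, z=10) fires B1->T, B3->S, B2->T, B5->S, B4->T, B6->F, B7->T; hits B1=T, B2=T, B3=S, B4=T, B5=S, B6=F, B7=T
test 5 (b=4, z=9) fires B1->T, B3->S, B2->T, B5->S, B4->T, B6->F, B7->T; hits B1=T, B2=T, B3=S, B4=T, B5=S, B6=F, B7=T
union over the pool: B1=T, B1=F, B2=T, B3=S, B4=T, B4=F, B5=S, B5=E, B6=T, B6=F, B7=T
uncovered (5 of 16): B2=F, B3=E, B7=F, B8=T, B8=F

Answer: B2=F, B3=E, B7=F, B8=T, B8=F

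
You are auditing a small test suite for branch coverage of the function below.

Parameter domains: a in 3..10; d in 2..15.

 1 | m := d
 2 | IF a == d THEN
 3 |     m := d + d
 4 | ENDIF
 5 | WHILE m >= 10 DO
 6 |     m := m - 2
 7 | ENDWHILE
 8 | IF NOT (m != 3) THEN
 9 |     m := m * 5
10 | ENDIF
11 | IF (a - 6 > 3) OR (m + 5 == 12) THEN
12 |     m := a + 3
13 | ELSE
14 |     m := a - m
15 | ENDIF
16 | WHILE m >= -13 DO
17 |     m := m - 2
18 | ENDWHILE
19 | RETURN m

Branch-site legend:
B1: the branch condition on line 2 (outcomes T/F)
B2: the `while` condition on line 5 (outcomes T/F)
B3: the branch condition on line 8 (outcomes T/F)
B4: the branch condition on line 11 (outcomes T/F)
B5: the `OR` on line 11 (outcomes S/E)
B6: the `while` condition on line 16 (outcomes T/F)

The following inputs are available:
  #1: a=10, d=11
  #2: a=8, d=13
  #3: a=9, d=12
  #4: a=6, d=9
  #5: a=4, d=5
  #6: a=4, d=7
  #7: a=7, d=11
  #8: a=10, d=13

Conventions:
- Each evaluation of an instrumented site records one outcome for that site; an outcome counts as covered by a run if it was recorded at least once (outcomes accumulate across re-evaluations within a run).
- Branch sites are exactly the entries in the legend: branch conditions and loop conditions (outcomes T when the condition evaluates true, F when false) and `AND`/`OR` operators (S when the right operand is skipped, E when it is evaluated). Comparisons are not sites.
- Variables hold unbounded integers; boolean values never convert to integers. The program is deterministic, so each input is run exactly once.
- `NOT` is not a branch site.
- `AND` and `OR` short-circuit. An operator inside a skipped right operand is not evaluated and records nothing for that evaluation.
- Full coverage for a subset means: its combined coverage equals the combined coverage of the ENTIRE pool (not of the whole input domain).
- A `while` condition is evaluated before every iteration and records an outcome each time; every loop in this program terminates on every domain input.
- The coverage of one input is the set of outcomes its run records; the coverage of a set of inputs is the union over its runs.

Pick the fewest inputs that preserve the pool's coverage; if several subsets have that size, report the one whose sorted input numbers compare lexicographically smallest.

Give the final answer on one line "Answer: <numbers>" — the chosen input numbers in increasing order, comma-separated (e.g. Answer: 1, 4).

test 1 (a=10, d=11) hits B1=F, B2=T, B2=F, B3=F, B4=T, B5=S, B6=T, B6=F
test 2 (a=8, d=13) hits B1=F, B2=T, B2=F, B3=F, B4=F, B5=E, B6=T, B6=F
test 3 (a=9, d=12) hits B1=F, B2=T, B2=F, B3=F, B4=F, B5=E, B6=T, B6=F
test 4 (a=6, d=9) hits B1=F, B2=F, B3=F, B4=F, B5=E, B6=T, B6=F
test 5 (a=4, d=5) hits B1=F, B2=F, B3=F, B4=F, B5=E, B6=T, B6=F
test 6 (a=4, d=7) hits B1=F, B2=F, B3=F, B4=T, B5=E, B6=T, B6=F
test 7 (a=7, d=11) hits B1=F, B2=T, B2=F, B3=F, B4=F, B5=E, B6=T, B6=F
test 8 (a=10, d=13) hits B1=F, B2=T, B2=F, B3=F, B4=T, B5=S, B6=T, B6=F
together the pool reaches 10 outcomes: B1=F, B2=T, B2=F, B3=F, B4=T, B4=F, B5=S, B5=E, B6=T, B6=F
size 1 is not enough: best union over all size-1 subsets is 8/10
the canonical winner is {1, 2}: size 2, full 10-outcome coverage, earliest index list among size-2 covers

Answer: 1, 2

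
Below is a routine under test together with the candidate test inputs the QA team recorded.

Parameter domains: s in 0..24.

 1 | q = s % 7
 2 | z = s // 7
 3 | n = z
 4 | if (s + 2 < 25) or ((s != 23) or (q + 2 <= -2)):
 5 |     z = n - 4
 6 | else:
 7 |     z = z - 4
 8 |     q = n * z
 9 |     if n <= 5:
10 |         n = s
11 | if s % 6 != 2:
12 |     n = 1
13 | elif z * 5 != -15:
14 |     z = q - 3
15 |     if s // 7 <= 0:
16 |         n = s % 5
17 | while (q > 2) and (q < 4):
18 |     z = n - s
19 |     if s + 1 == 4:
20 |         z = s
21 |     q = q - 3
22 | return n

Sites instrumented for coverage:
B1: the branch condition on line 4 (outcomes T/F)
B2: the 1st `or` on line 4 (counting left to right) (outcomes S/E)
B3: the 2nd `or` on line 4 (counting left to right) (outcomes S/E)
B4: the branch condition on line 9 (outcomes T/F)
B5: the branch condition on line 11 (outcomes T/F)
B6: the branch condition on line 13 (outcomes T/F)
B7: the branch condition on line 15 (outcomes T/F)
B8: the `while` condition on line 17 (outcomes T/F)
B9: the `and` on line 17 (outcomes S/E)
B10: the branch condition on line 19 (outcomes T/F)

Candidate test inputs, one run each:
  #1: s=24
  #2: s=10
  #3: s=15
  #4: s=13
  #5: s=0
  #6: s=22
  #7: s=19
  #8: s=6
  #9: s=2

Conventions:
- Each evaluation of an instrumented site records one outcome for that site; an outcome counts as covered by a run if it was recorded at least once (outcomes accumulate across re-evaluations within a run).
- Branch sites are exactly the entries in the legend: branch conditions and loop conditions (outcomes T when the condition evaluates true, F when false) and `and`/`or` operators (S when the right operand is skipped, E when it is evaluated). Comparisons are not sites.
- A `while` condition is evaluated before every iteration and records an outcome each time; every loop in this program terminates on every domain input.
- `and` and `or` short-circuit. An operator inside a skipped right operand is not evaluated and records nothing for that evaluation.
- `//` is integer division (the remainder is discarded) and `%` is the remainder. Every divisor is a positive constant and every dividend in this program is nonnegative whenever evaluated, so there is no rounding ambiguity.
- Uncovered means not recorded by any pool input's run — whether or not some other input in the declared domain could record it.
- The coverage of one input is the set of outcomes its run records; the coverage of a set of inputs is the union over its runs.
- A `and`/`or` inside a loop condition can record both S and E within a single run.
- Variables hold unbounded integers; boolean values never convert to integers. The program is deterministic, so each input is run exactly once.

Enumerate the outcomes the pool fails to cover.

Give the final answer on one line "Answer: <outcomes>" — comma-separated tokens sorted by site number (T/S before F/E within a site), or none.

input #1, s=24: outcomes B1=T, B2=E, B3=S, B5=T, B8=T, B8=F, B9=S, B9=E, B10=F
input #2, s=10: outcomes B1=T, B2=S, B5=T, B8=T, B8=F, B9=S, B9=E, B10=F
input #3, s=15: outcomes B1=T, B2=S, B5=T, B8=F, B9=S
input #4, s=13: outcomes B1=T, B2=S, B5=T, B8=F, B9=E
input #5, s=0: outcomes B1=T, B2=S, B5=T, B8=F, B9=S
input #6, s=22: outcomes B1=T, B2=S, B5=T, B8=F, B9=S
input #7, s=19: outcomes B1=T, B2=S, B5=T, B8=F, B9=E
input #8, s=6: outcomes B1=T, B2=S, B5=T, B8=F, B9=E
input #9, s=2: outcomes B1=T, B2=S, B5=F, B6=T, B7=T, B8=F, B9=S
union over the pool: B1=T, B2=S, B2=E, B3=S, B5=T, B5=F, B6=T, B7=T, B8=T, B8=F, B9=S, B9=E, B10=F
uncovered (7 of 20): B1=F, B3=E, B4=T, B4=F, B6=F, B7=F, B10=T

Answer: B1=F, B3=E, B4=T, B4=F, B6=F, B7=F, B10=T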